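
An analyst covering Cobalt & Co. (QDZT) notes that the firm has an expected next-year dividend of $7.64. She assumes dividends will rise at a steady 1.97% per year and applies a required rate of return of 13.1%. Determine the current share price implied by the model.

Gordon growth model: P₀ = D₁/(r − g), with D₁ = 7.64 given directly.
P₀ = 7.6400 / (0.131 − 0.0197) = 7.6400 / 0.1113 = 68.6433

$68.64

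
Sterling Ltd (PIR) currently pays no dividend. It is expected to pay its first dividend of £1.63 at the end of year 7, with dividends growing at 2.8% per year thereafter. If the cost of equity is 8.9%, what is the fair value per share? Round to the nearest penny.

£16.02

Deferred-dividend DDM. At t=6 the remaining stream is a growing perpetuity with first payment D_7 = 1.63.
V_6 = D_7/(r−g) = 1.63/(0.089−0.028) = 26.7213
P₀ = V_6/(1+r)^6 = 26.7213/(1+0.089)^6 = 16.0210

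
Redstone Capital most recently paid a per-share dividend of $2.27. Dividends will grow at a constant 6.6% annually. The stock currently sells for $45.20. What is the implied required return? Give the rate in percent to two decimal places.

Rearranging the constant-growth DDM: r = D₁/P₀ + g.
D₁ = 2.27 × (1 + 0.066) = 2.4198.
r = 2.4198 / 45.20 + 0.066 = 0.05354 + 0.066 = 0.11954

11.95%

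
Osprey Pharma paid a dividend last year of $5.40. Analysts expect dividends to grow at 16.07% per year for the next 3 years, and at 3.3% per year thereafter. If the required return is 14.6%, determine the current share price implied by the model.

Two-stage DDM. Project D₁…D_3 at 0.1607, terminal growth 0.033, discount at r = 0.146.
D_1 = 6.2678
D_2 = 7.2750
D_3 = 8.4441
Terminal value at t=3: TV = D_4/(r−g) = 8.7228/(0.146−0.033) = 77.1926
P₀ = 6.2678/(1+0.146)^1 + 7.2750/(1+0.146)^2 + 8.4441/(1+0.146)^3 + 77.1926/(1+0.146)^3 = 67.9079

$67.91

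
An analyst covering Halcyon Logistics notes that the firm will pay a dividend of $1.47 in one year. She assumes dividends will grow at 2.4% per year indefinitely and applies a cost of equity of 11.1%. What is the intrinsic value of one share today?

Gordon growth model: P₀ = D₁/(r − g), with D₁ = 1.47 given directly.
P₀ = 1.4700 / (0.111 − 0.024) = 1.4700 / 0.087 = 16.8966

$16.90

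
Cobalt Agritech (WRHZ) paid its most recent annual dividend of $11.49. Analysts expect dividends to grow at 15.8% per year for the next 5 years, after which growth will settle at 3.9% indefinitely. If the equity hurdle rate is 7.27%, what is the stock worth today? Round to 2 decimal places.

Two-stage DDM. Project D₁…D_5 at 0.158, terminal growth 0.039, discount at r = 0.0727.
D_1 = 13.3054
D_2 = 15.4077
D_3 = 17.8421
D_4 = 20.6611
D_5 = 23.9256
Terminal value at t=5: TV = D_6/(r−g) = 24.8587/(0.0727−0.039) = 737.6468
P₀ = 13.3054/(1+0.0727)^1 + 15.4077/(1+0.0727)^2 + 17.8421/(1+0.0727)^3 + 20.6611/(1+0.0727)^4 + 23.9256/(1+0.0727)^5 + 737.6468/(1+0.0727)^5 = 592.0440

$592.04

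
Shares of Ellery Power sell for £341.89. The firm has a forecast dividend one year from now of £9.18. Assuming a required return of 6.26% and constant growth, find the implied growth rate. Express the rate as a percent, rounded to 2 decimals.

3.57%

From P₀ = D₁/(r − g), the implied growth is g = r − D₁/P₀.
g = 0.0626 − 9.18/341.89 = 0.0626 − 0.02685 = 0.03575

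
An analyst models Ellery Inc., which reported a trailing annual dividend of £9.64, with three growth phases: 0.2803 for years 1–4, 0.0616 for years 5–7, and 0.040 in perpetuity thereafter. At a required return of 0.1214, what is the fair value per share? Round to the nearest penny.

Three-stage DDM. Project D₁…D_7; terminal Gordon value at t=7 with g = 0.04; discount at r = 0.1214.
D_1 = 12.3421
D_2 = 15.8016
D_3 = 20.2308
D_4 = 25.9014
D_5 = 27.4970
D_6 = 29.1908
D_7 = 30.9889
TV_7 = 32.2285/(0.1214−0.04) = 395.9275
P₀ = Σ Dₜ/(1+r)ᵗ + TV_7/(1+r)^7 = 275.9141

£275.91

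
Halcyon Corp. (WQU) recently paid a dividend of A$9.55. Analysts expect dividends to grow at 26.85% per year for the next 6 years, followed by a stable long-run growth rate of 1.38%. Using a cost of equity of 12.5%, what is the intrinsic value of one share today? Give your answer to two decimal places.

Two-stage DDM. Project D₁…D_6 at 0.2685, terminal growth 0.0138, discount at r = 0.125.
D_1 = 12.1142
D_2 = 15.3668
D_3 = 19.4928
D_4 = 24.7266
D_5 = 31.3658
D_6 = 39.7875
Terminal value at t=6: TV = D_7/(r−g) = 40.3365/(0.125−0.0138) = 362.7385
P₀ = 12.1142/(1+0.125)^1 + 15.3668/(1+0.125)^2 + 19.4928/(1+0.125)^3 + 24.7266/(1+0.125)^4 + 31.3658/(1+0.125)^5 + 39.7875/(1+0.125)^6 + 362.7385/(1+0.125)^6 = 267.9968

A$268.00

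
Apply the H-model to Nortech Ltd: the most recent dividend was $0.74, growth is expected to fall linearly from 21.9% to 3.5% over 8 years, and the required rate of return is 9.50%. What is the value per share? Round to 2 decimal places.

H-model: P₀ = D₀[(1+g_L) + H(g_S−g_L)]/(r−g_L), with H = 8/2 = 4.
P₀ = 0.74 × [(1+0.035) + 4×(0.219−0.035)] / (0.095−0.035)
   = 0.74 × 1.7710 / 0.06 = 21.8423

$21.84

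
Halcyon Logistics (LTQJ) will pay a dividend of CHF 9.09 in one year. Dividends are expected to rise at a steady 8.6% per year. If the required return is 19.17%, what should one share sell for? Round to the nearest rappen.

CHF 86.00

Gordon growth model: P₀ = D₁/(r − g), with D₁ = 9.09 given directly.
P₀ = 9.0900 / (0.1917 − 0.086) = 9.0900 / 0.1057 = 85.9981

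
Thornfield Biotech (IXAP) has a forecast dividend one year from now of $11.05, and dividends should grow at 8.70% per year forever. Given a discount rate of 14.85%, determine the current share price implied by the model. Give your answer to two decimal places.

Gordon growth model: P₀ = D₁/(r − g), with D₁ = 11.05 given directly.
P₀ = 11.0500 / (0.1485 − 0.087) = 11.0500 / 0.0615 = 179.6748

$179.67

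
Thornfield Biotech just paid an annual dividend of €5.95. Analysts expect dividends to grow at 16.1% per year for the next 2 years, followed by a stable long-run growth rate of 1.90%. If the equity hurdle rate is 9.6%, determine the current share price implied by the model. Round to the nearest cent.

€101.34

Two-stage DDM. Project D₁…D_2 at 0.161, terminal growth 0.019, discount at r = 0.096.
D_1 = 6.9080
D_2 = 8.0201
Terminal value at t=2: TV = D_3/(r−g) = 8.1725/(0.096−0.019) = 106.1365
P₀ = 6.9080/(1+0.096)^1 + 8.0201/(1+0.096)^2 + 106.1365/(1+0.096)^2 = 101.3371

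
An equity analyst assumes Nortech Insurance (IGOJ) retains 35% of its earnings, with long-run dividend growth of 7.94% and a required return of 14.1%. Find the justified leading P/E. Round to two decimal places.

10.55

Payout ratio b = 1 − 0.35 = 0.65.
Justified leading P/E = b/(r−g) = 0.65/(0.141−0.0794) = 10.5519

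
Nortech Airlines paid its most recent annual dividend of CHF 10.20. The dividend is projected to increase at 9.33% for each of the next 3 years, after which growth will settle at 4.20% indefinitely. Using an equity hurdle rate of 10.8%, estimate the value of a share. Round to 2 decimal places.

CHF 184.51

Two-stage DDM. Project D₁…D_3 at 0.0933, terminal growth 0.042, discount at r = 0.108.
D_1 = 11.1517
D_2 = 12.1921
D_3 = 13.3296
Terminal value at t=3: TV = D_4/(r−g) = 13.8895/(0.108−0.042) = 210.4466
P₀ = 11.1517/(1+0.108)^1 + 12.1921/(1+0.108)^2 + 13.3296/(1+0.108)^3 + 210.4466/(1+0.108)^3 = 184.5068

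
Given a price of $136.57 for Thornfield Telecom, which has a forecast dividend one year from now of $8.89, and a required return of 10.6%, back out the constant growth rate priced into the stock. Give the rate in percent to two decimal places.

4.09%

From P₀ = D₁/(r − g), the implied growth is g = r − D₁/P₀.
g = 0.106 − 8.89/136.57 = 0.106 − 0.06509 = 0.04091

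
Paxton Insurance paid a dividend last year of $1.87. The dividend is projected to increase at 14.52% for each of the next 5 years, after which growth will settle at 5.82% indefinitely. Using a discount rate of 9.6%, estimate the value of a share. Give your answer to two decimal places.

Two-stage DDM. Project D₁…D_5 at 0.1452, terminal growth 0.0582, discount at r = 0.096.
D_1 = 2.1415
D_2 = 2.4525
D_3 = 2.8086
D_4 = 3.2164
D_5 = 3.6834
Terminal value at t=5: TV = D_6/(r−g) = 3.8978/(0.096−0.0582) = 103.1156
P₀ = 2.1415/(1+0.096)^1 + 2.4525/(1+0.096)^2 + 2.8086/(1+0.096)^3 + 3.2164/(1+0.096)^4 + 3.6834/(1+0.096)^5 + 103.1156/(1+0.096)^5 = 75.8907

$75.89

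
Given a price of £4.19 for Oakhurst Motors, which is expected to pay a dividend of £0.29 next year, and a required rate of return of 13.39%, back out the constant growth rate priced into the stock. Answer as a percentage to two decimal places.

From P₀ = D₁/(r − g), the implied growth is g = r − D₁/P₀.
g = 0.1339 − 0.29/4.19 = 0.1339 − 0.06921 = 0.06469

6.47%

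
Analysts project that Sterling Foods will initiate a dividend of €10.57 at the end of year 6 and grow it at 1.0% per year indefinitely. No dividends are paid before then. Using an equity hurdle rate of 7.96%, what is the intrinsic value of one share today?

Deferred-dividend DDM. At t=5 the remaining stream is a growing perpetuity with first payment D_6 = 10.57.
V_5 = D_6/(r−g) = 10.57/(0.0796−0.01) = 151.8678
P₀ = V_5/(1+r)^5 = 151.8678/(1+0.0796)^5 = 103.5503

€103.55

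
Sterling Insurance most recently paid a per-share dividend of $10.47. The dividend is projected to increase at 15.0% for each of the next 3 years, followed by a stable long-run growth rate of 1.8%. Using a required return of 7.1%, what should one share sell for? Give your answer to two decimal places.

$285.24

Two-stage DDM. Project D₁…D_3 at 0.15, terminal growth 0.018, discount at r = 0.071.
D_1 = 12.0405
D_2 = 13.8466
D_3 = 15.9236
Terminal value at t=3: TV = D_4/(r−g) = 16.2102/(0.071−0.018) = 305.8526
P₀ = 12.0405/(1+0.071)^1 + 13.8466/(1+0.071)^2 + 15.9236/(1+0.071)^3 + 305.8526/(1+0.071)^3 = 285.2439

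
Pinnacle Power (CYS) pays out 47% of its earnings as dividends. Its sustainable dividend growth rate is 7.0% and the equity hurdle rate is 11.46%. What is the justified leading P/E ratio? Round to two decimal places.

10.54

Justified leading P/E = b/(r−g) = 0.47/(0.1146−0.07) = 10.5381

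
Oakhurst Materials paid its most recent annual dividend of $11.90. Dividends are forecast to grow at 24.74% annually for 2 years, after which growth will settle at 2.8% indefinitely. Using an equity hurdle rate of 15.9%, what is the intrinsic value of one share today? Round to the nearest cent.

$134.76

Two-stage DDM. Project D₁…D_2 at 0.2474, terminal growth 0.028, discount at r = 0.159.
D_1 = 14.8441
D_2 = 18.5165
Terminal value at t=2: TV = D_3/(r−g) = 19.0349/(0.159−0.028) = 145.3049
P₀ = 14.8441/(1+0.159)^1 + 18.5165/(1+0.159)^2 + 145.3049/(1+0.159)^2 = 134.7638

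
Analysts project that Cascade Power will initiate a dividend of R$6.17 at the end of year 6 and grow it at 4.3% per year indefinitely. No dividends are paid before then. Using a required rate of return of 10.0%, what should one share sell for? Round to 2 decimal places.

R$67.21

Deferred-dividend DDM. At t=5 the remaining stream is a growing perpetuity with first payment D_6 = 6.17.
V_5 = D_6/(r−g) = 6.17/(0.1−0.043) = 108.2456
P₀ = V_5/(1+r)^5 = 108.2456/(1+0.1)^5 = 67.2120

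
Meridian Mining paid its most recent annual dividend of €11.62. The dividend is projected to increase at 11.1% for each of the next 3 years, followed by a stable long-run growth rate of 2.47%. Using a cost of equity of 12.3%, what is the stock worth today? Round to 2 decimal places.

Two-stage DDM. Project D₁…D_3 at 0.111, terminal growth 0.0247, discount at r = 0.123.
D_1 = 12.9098
D_2 = 14.3428
D_3 = 15.9349
Terminal value at t=3: TV = D_4/(r−g) = 16.3285/(0.123−0.0247) = 166.1084
P₀ = 12.9098/(1+0.123)^1 + 14.3428/(1+0.123)^2 + 15.9349/(1+0.123)^3 + 166.1084/(1+0.123)^3 = 151.4079

€151.41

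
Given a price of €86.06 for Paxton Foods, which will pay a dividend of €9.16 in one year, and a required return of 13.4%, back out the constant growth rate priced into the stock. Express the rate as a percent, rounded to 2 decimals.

2.76%

From P₀ = D₁/(r − g), the implied growth is g = r − D₁/P₀.
g = 0.134 − 9.16/86.06 = 0.134 − 0.10644 = 0.02756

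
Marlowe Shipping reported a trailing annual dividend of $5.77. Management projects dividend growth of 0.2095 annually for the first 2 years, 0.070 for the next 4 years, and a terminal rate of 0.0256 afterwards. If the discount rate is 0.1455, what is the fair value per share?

$76.18

Three-stage DDM. Project D₁…D_6; terminal Gordon value at t=6 with g = 0.0256; discount at r = 0.1455.
D_1 = 6.9788
D_2 = 8.4409
D_3 = 9.0317
D_4 = 9.6640
D_5 = 10.3404
D_6 = 11.0643
TV_6 = 11.3475/(0.1455−0.0256) = 94.6415
P₀ = Σ Dₜ/(1+r)ᵗ + TV_6/(1+r)^6 = 76.1768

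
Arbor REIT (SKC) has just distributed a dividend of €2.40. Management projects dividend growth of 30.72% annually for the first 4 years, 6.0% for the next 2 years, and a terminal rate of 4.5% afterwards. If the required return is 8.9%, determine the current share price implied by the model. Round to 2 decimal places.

Three-stage DDM. Project D₁…D_6; terminal Gordon value at t=6 with g = 0.045; discount at r = 0.089.
D_1 = 3.1373
D_2 = 4.1011
D_3 = 5.3609
D_4 = 7.0078
D_5 = 7.4282
D_6 = 7.8739
TV_6 = 8.2282/(0.089−0.045) = 187.0057
P₀ = Σ Dₜ/(1+r)ᵗ + TV_6/(1+r)^6 = 137.1648

€137.16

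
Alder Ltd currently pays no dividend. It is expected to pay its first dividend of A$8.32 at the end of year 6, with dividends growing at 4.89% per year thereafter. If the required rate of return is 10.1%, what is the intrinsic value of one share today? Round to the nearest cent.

A$98.71

Deferred-dividend DDM. At t=5 the remaining stream is a growing perpetuity with first payment D_6 = 8.32.
V_5 = D_6/(r−g) = 8.32/(0.101−0.0489) = 159.6929
P₀ = V_5/(1+r)^5 = 159.6929/(1+0.101)^5 = 98.7072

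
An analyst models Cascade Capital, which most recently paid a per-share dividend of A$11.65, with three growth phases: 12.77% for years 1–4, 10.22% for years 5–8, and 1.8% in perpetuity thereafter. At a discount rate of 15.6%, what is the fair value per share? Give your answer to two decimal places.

A$145.65

Three-stage DDM. Project D₁…D_8; terminal Gordon value at t=8 with g = 0.018; discount at r = 0.156.
D_1 = 13.1377
D_2 = 14.8154
D_3 = 16.7073
D_4 = 18.8408
D_5 = 20.7664
D_6 = 22.8887
D_7 = 25.2279
D_8 = 27.8062
TV_8 = 28.3067/(0.156−0.018) = 205.1212
P₀ = Σ Dₜ/(1+r)ᵗ + TV_8/(1+r)^8 = 145.6519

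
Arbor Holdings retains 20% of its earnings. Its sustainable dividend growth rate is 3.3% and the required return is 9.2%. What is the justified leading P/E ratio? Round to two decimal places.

Payout ratio b = 1 − 0.20 = 0.80.
Justified leading P/E = b/(r−g) = 0.80/(0.092−0.033) = 13.5593

13.56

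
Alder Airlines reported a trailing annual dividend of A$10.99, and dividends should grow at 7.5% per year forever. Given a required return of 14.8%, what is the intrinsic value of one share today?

Gordon growth model: P₀ = D₁/(r − g). D₁ = 10.99 × (1 + 0.075) = 11.8142.
P₀ = 11.8142 / (0.148 − 0.075) = 11.8142 / 0.073 = 161.8390

A$161.84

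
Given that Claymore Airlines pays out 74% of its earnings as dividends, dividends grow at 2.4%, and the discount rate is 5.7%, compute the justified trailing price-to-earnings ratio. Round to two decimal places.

22.96

Justified trailing P/E = b(1+g)/(r−g) = 0.74×(1+0.024)/(0.057−0.024) = 22.9624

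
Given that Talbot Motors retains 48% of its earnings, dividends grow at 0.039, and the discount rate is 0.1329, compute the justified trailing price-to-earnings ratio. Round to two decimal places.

5.75

Payout ratio b = 1 − 0.48 = 0.52.
Justified trailing P/E = b(1+g)/(r−g) = 0.52×(1+0.039)/(0.1329−0.039) = 5.7538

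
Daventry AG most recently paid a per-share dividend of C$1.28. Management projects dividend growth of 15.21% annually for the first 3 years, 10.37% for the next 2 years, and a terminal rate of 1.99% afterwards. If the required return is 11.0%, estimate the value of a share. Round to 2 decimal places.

Three-stage DDM. Project D₁…D_5; terminal Gordon value at t=5 with g = 0.0199; discount at r = 0.11.
D_1 = 1.4747
D_2 = 1.6990
D_3 = 1.9574
D_4 = 2.1604
D_5 = 2.3844
TV_5 = 2.4319/(0.11−0.0199) = 26.9908
P₀ = Σ Dₜ/(1+r)ᵗ + TV_5/(1+r)^5 = 22.9946

C$22.99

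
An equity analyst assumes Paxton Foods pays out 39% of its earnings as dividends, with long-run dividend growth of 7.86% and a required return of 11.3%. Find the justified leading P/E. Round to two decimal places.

11.34

Justified leading P/E = b/(r−g) = 0.39/(0.113−0.0786) = 11.3372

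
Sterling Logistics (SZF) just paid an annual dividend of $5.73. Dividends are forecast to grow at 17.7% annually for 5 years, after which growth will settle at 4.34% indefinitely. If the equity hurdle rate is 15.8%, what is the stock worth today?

Two-stage DDM. Project D₁…D_5 at 0.177, terminal growth 0.0434, discount at r = 0.158.
D_1 = 6.7442
D_2 = 7.9379
D_3 = 9.3429
D_4 = 10.9967
D_5 = 12.9431
Terminal value at t=5: TV = D_6/(r−g) = 13.5048/(0.158−0.0434) = 117.8428
P₀ = 6.7442/(1+0.158)^1 + 7.9379/(1+0.158)^2 + 9.3429/(1+0.158)^3 + 10.9967/(1+0.158)^4 + 12.9431/(1+0.158)^5 + 117.8428/(1+0.158)^5 = 86.6842

$86.68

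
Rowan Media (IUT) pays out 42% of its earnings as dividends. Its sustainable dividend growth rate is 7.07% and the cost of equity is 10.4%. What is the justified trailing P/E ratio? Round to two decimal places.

13.50

Justified trailing P/E = b(1+g)/(r−g) = 0.42×(1+0.0707)/(0.104−0.0707) = 13.5043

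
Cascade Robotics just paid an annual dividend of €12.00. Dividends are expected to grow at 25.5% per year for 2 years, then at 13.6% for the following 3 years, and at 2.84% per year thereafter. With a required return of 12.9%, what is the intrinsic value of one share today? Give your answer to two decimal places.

€227.62

Three-stage DDM. Project D₁…D_5; terminal Gordon value at t=5 with g = 0.0284; discount at r = 0.129.
D_1 = 15.0600
D_2 = 18.9003
D_3 = 21.4707
D_4 = 24.3908
D_5 = 27.7079
TV_5 = 28.4948/(0.129−0.0284) = 283.2486
P₀ = Σ Dₜ/(1+r)ᵗ + TV_5/(1+r)^5 = 227.6229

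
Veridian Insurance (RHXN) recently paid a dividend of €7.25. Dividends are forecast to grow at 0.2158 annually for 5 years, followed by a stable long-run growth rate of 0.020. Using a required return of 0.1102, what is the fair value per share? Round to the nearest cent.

€177.14

Two-stage DDM. Project D₁…D_5 at 0.2158, terminal growth 0.02, discount at r = 0.1102.
D_1 = 8.8146
D_2 = 10.7167
D_3 = 13.0294
D_4 = 15.8411
D_5 = 19.2597
Terminal value at t=5: TV = D_6/(r−g) = 19.6449/(0.1102−0.02) = 217.7922
P₀ = 8.8146/(1+0.1102)^1 + 10.7167/(1+0.1102)^2 + 13.0294/(1+0.1102)^3 + 15.8411/(1+0.1102)^4 + 19.2597/(1+0.1102)^5 + 217.7922/(1+0.1102)^5 = 177.1359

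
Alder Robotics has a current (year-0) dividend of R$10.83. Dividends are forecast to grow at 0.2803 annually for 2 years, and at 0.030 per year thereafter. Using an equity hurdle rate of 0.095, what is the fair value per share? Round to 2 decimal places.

R$262.08

Two-stage DDM. Project D₁…D_2 at 0.2803, terminal growth 0.03, discount at r = 0.095.
D_1 = 13.8656
D_2 = 17.7522
Terminal value at t=2: TV = D_3/(r−g) = 18.2848/(0.095−0.03) = 281.3039
P₀ = 13.8656/(1+0.095)^1 + 17.7522/(1+0.095)^2 + 281.3039/(1+0.095)^2 = 262.0788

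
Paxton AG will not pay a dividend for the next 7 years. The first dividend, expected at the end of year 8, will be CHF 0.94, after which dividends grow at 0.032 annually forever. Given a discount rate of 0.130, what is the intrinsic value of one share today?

CHF 4.08

Deferred-dividend DDM. At t=7 the remaining stream is a growing perpetuity with first payment D_8 = 0.94.
V_7 = D_8/(r−g) = 0.94/(0.13−0.032) = 9.5918
P₀ = V_7/(1+r)^7 = 9.5918/(1+0.13)^7 = 4.0771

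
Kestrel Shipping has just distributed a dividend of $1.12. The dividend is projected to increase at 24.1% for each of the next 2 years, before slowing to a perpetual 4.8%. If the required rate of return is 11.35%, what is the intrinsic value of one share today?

Two-stage DDM. Project D₁…D_2 at 0.241, terminal growth 0.048, discount at r = 0.1135.
D_1 = 1.3899
D_2 = 1.7249
Terminal value at t=2: TV = D_3/(r−g) = 1.8077/(0.1135−0.048) = 27.5983
P₀ = 1.3899/(1+0.1135)^1 + 1.7249/(1+0.1135)^2 + 27.5983/(1+0.1135)^2 = 24.8982

$24.90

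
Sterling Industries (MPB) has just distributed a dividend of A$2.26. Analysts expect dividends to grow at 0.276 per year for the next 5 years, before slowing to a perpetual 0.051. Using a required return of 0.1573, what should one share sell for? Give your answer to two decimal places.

Two-stage DDM. Project D₁…D_5 at 0.276, terminal growth 0.051, discount at r = 0.1573.
D_1 = 2.8838
D_2 = 3.6797
D_3 = 4.6953
D_4 = 5.9912
D_5 = 7.6447
Terminal value at t=5: TV = D_6/(r−g) = 8.0346/(0.1573−0.051) = 75.5842
P₀ = 2.8838/(1+0.1573)^1 + 3.6797/(1+0.1573)^2 + 4.6953/(1+0.1573)^3 + 5.9912/(1+0.1573)^4 + 7.6447/(1+0.1573)^5 + 75.5842/(1+0.1573)^5 = 51.6990

A$51.70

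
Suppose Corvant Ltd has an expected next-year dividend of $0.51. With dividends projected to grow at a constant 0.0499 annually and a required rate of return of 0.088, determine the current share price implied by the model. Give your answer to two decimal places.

$13.39

Gordon growth model: P₀ = D₁/(r − g), with D₁ = 0.51 given directly.
P₀ = 0.5100 / (0.088 − 0.0499) = 0.5100 / 0.0381 = 13.3858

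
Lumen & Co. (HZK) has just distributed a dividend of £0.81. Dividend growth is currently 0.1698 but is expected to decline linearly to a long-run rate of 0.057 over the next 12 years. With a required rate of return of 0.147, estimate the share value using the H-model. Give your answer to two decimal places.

H-model: P₀ = D₀[(1+g_L) + H(g_S−g_L)]/(r−g_L), with H = 12/2 = 6.
P₀ = 0.81 × [(1+0.057) + 6×(0.1698−0.057)] / (0.147−0.057)
   = 0.81 × 1.7338 / 0.09 = 15.6042

£15.60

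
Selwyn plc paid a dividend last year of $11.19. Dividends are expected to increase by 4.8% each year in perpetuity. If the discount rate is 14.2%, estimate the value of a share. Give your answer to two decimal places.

$124.76

Gordon growth model: P₀ = D₁/(r − g). D₁ = 11.19 × (1 + 0.048) = 11.7271.
P₀ = 11.7271 / (0.142 − 0.048) = 11.7271 / 0.094 = 124.7566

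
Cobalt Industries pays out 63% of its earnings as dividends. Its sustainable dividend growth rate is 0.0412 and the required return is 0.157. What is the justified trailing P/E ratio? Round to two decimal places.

5.66

Justified trailing P/E = b(1+g)/(r−g) = 0.63×(1+0.0412)/(0.157−0.0412) = 5.6646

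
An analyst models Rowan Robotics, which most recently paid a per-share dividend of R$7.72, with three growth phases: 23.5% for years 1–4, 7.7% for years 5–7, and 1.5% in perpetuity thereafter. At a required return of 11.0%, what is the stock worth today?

Three-stage DDM. Project D₁…D_7; terminal Gordon value at t=7 with g = 0.015; discount at r = 0.11.
D_1 = 9.5342
D_2 = 11.7747
D_3 = 14.5418
D_4 = 17.9591
D_5 = 19.3420
D_6 = 20.8313
D_7 = 22.4353
TV_7 = 22.7718/(0.11−0.015) = 239.7037
P₀ = Σ Dₜ/(1+r)ᵗ + TV_7/(1+r)^7 = 189.4863

R$189.49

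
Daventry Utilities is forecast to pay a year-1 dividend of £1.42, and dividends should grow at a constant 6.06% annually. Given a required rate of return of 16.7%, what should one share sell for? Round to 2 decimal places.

Gordon growth model: P₀ = D₁/(r − g), with D₁ = 1.42 given directly.
P₀ = 1.4200 / (0.167 − 0.0606) = 1.4200 / 0.1064 = 13.3459

£13.35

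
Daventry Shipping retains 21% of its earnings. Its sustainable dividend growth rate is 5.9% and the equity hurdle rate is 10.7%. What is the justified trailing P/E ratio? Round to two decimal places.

17.43

Payout ratio b = 1 − 0.21 = 0.79.
Justified trailing P/E = b(1+g)/(r−g) = 0.79×(1+0.059)/(0.107−0.059) = 17.4294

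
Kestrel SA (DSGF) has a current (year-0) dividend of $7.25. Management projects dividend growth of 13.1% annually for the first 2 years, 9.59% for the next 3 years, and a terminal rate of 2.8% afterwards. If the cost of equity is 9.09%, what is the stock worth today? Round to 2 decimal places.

Three-stage DDM. Project D₁…D_5; terminal Gordon value at t=5 with g = 0.028; discount at r = 0.0909.
D_1 = 8.1997
D_2 = 9.2739
D_3 = 10.1633
D_4 = 11.1379
D_5 = 12.2061
TV_5 = 12.5478/(0.0909−0.028) = 199.4888
P₀ = Σ Dₜ/(1+r)ᵗ + TV_5/(1+r)^5 = 168.0227

$168.02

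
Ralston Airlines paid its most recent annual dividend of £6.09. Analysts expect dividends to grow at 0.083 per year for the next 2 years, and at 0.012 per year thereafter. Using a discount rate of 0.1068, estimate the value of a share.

£74.04

Two-stage DDM. Project D₁…D_2 at 0.083, terminal growth 0.012, discount at r = 0.1068.
D_1 = 6.5955
D_2 = 7.1429
Terminal value at t=2: TV = D_3/(r−g) = 7.2286/(0.1068−0.012) = 76.2511
P₀ = 6.5955/(1+0.1068)^1 + 7.1429/(1+0.1068)^2 + 76.2511/(1+0.1068)^2 = 74.0355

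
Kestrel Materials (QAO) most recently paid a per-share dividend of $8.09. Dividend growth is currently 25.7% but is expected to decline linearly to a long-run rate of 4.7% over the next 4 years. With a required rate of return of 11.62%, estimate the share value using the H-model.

H-model: P₀ = D₀[(1+g_L) + H(g_S−g_L)]/(r−g_L), with H = 4/2 = 2.
P₀ = 8.09 × [(1+0.047) + 2×(0.257−0.047)] / (0.1162−0.047)
   = 8.09 × 1.4670 / 0.0692 = 171.5033

$171.50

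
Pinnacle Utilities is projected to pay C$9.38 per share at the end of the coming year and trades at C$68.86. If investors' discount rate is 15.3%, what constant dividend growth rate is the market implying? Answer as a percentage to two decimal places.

From P₀ = D₁/(r − g), the implied growth is g = r − D₁/P₀.
g = 0.153 − 9.38/68.86 = 0.153 − 0.13622 = 0.01678

1.68%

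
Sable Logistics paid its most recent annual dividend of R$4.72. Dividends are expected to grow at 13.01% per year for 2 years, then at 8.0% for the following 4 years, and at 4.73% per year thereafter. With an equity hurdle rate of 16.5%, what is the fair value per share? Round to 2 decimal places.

Three-stage DDM. Project D₁…D_6; terminal Gordon value at t=6 with g = 0.0473; discount at r = 0.165.
D_1 = 5.3341
D_2 = 6.0280
D_3 = 6.5103
D_4 = 7.0311
D_5 = 7.5936
D_6 = 8.2011
TV_6 = 8.5890/(0.165−0.0473) = 72.9735
P₀ = Σ Dₜ/(1+r)ᵗ + TV_6/(1+r)^6 = 52.9616

R$52.96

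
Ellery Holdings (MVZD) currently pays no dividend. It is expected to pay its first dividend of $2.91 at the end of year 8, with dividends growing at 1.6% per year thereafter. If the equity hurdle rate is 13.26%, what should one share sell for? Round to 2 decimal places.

$10.44

Deferred-dividend DDM. At t=7 the remaining stream is a growing perpetuity with first payment D_8 = 2.91.
V_7 = D_8/(r−g) = 2.91/(0.1326−0.016) = 24.9571
P₀ = V_7/(1+r)^7 = 24.9571/(1+0.1326)^7 = 10.4390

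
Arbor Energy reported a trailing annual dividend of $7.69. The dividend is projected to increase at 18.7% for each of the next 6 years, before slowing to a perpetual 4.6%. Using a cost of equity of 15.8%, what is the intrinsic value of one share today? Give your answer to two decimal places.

$133.67

Two-stage DDM. Project D₁…D_6 at 0.187, terminal growth 0.046, discount at r = 0.158.
D_1 = 9.1280
D_2 = 10.8350
D_3 = 12.8611
D_4 = 15.2661
D_5 = 18.1209
D_6 = 21.5095
Terminal value at t=6: TV = D_7/(r−g) = 22.4990/(0.158−0.046) = 200.8835
P₀ = 9.1280/(1+0.158)^1 + 10.8350/(1+0.158)^2 + 12.8611/(1+0.158)^3 + 15.2661/(1+0.158)^4 + 18.1209/(1+0.158)^5 + 21.5095/(1+0.158)^6 + 200.8835/(1+0.158)^6 = 133.6665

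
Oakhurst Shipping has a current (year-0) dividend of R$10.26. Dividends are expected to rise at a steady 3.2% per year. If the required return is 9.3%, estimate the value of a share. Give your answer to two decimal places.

Gordon growth model: P₀ = D₁/(r − g). D₁ = 10.26 × (1 + 0.032) = 10.5883.
P₀ = 10.5883 / (0.093 − 0.032) = 10.5883 / 0.061 = 173.5790

R$173.58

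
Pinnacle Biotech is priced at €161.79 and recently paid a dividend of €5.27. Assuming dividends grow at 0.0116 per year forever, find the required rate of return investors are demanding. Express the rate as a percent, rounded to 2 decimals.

4.46%

Rearranging the constant-growth DDM: r = D₁/P₀ + g.
D₁ = 5.27 × (1 + 0.0116) = 5.3311.
r = 5.3311 / 161.79 + 0.0116 = 0.03295 + 0.0116 = 0.04455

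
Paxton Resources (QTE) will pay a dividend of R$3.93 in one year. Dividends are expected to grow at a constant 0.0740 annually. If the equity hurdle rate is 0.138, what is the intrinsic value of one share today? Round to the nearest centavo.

R$61.41

Gordon growth model: P₀ = D₁/(r − g), with D₁ = 3.93 given directly.
P₀ = 3.9300 / (0.138 − 0.074) = 3.9300 / 0.064 = 61.4062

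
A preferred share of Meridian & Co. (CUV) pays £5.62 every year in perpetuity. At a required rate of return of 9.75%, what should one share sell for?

£57.64

Zero-growth DDM (perpetuity): P₀ = D/r = 5.62 / 0.0975 = 57.6410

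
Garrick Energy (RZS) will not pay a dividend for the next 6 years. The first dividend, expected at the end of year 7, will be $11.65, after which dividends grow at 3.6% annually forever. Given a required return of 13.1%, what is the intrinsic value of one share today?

Deferred-dividend DDM. At t=6 the remaining stream is a growing perpetuity with first payment D_7 = 11.65.
V_6 = D_7/(r−g) = 11.65/(0.131−0.036) = 122.6316
P₀ = V_6/(1+r)^6 = 122.6316/(1+0.131)^6 = 58.5904

$58.59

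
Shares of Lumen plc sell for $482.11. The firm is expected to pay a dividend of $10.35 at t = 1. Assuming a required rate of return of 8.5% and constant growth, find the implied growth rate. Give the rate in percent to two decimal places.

From P₀ = D₁/(r − g), the implied growth is g = r − D₁/P₀.
g = 0.085 − 10.35/482.11 = 0.085 − 0.02147 = 0.06353

6.35%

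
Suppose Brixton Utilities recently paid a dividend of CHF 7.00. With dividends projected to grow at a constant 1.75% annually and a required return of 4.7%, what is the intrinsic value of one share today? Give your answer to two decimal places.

Gordon growth model: P₀ = D₁/(r − g). D₁ = 7.00 × (1 + 0.0175) = 7.1225.
P₀ = 7.1225 / (0.047 − 0.0175) = 7.1225 / 0.0295 = 241.4407

CHF 241.44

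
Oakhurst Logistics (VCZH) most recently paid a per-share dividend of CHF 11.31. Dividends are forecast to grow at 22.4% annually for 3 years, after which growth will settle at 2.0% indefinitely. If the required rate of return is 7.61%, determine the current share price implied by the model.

Two-stage DDM. Project D₁…D_3 at 0.224, terminal growth 0.02, discount at r = 0.0761.
D_1 = 13.8434
D_2 = 16.9444
D_3 = 20.7399
Terminal value at t=3: TV = D_4/(r−g) = 21.1547/(0.0761−0.02) = 377.0893
P₀ = 13.8434/(1+0.0761)^1 + 16.9444/(1+0.0761)^2 + 20.7399/(1+0.0761)^3 + 377.0893/(1+0.0761)^3 = 346.7528

CHF 346.75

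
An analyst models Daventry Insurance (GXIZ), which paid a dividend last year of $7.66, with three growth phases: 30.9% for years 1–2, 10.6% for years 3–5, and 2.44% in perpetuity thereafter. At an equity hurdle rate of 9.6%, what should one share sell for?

Three-stage DDM. Project D₁…D_5; terminal Gordon value at t=5 with g = 0.0244; discount at r = 0.096.
D_1 = 10.0269
D_2 = 13.1253
D_3 = 14.5165
D_4 = 16.0553
D_5 = 17.7572
TV_5 = 18.1904/(0.096−0.0244) = 254.0563
P₀ = Σ Dₜ/(1+r)ᵗ + TV_5/(1+r)^5 = 214.1058

$214.11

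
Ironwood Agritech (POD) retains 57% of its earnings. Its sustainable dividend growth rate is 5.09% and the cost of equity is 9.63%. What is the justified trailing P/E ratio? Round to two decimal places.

9.95

Payout ratio b = 1 − 0.57 = 0.43.
Justified trailing P/E = b(1+g)/(r−g) = 0.43×(1+0.0509)/(0.0963−0.0509) = 9.9535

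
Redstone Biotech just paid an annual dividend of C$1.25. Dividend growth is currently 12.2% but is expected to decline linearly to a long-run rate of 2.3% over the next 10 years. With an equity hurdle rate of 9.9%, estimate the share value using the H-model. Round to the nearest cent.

H-model: P₀ = D₀[(1+g_L) + H(g_S−g_L)]/(r−g_L), with H = 10/2 = 5.
P₀ = 1.25 × [(1+0.023) + 5×(0.122−0.023)] / (0.099−0.023)
   = 1.25 × 1.5180 / 0.076 = 24.9671

C$24.97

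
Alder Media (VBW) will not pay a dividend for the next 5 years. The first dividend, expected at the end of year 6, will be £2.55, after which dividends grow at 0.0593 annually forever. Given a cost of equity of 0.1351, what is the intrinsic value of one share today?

Deferred-dividend DDM. At t=5 the remaining stream is a growing perpetuity with first payment D_6 = 2.55.
V_5 = D_6/(r−g) = 2.55/(0.1351−0.0593) = 33.6412
P₀ = V_5/(1+r)^5 = 33.6412/(1+0.1351)^5 = 17.8526

£17.85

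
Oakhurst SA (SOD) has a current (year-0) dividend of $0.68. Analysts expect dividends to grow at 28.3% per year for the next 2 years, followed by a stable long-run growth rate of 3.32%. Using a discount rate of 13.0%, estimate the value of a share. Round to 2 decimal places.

$11.01

Two-stage DDM. Project D₁…D_2 at 0.283, terminal growth 0.0332, discount at r = 0.13.
D_1 = 0.8724
D_2 = 1.1193
Terminal value at t=2: TV = D_3/(r−g) = 1.1565/(0.13−0.0332) = 11.9473
P₀ = 0.8724/(1+0.13)^1 + 1.1193/(1+0.13)^2 + 11.9473/(1+0.13)^2 = 11.0052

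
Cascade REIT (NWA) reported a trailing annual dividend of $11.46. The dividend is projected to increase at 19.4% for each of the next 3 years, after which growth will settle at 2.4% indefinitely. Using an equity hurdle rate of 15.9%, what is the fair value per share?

$131.54

Two-stage DDM. Project D₁…D_3 at 0.194, terminal growth 0.024, discount at r = 0.159.
D_1 = 13.6832
D_2 = 16.3378
D_3 = 19.5073
Terminal value at t=3: TV = D_4/(r−g) = 19.9755/(0.159−0.024) = 147.9666
P₀ = 13.6832/(1+0.159)^1 + 16.3378/(1+0.159)^2 + 19.5073/(1+0.159)^3 + 147.9666/(1+0.159)^3 = 131.5401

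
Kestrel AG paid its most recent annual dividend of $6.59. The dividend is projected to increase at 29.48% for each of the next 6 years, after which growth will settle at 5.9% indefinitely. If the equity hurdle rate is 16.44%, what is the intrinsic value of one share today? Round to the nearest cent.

Two-stage DDM. Project D₁…D_6 at 0.2948, terminal growth 0.059, discount at r = 0.1644.
D_1 = 8.5327
D_2 = 11.0482
D_3 = 14.3052
D_4 = 18.5224
D_5 = 23.9827
D_6 = 31.0529
Terminal value at t=6: TV = D_7/(r−g) = 32.8850/(0.1644−0.059) = 312.0017
P₀ = 8.5327/(1+0.1644)^1 + 11.0482/(1+0.1644)^2 + 14.3052/(1+0.1644)^3 + 18.5224/(1+0.1644)^4 + 23.9827/(1+0.1644)^5 + 31.0529/(1+0.1644)^6 + 312.0017/(1+0.1644)^6 = 183.4599

$183.46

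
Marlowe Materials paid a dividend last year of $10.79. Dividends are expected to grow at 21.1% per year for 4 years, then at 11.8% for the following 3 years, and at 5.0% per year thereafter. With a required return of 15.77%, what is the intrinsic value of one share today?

$197.95

Three-stage DDM. Project D₁…D_7; terminal Gordon value at t=7 with g = 0.05; discount at r = 0.1577.
D_1 = 13.0667
D_2 = 15.8238
D_3 = 19.1626
D_4 = 23.2059
D_5 = 25.9442
D_6 = 29.0056
D_7 = 32.4282
TV_7 = 34.0497/(0.1577−0.05) = 316.1528
P₀ = Σ Dₜ/(1+r)ᵗ + TV_7/(1+r)^7 = 197.9487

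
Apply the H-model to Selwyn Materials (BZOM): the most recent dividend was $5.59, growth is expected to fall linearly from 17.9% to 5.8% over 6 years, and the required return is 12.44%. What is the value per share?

$119.63

H-model: P₀ = D₀[(1+g_L) + H(g_S−g_L)]/(r−g_L), with H = 6/2 = 3.
P₀ = 5.59 × [(1+0.058) + 3×(0.179−0.058)] / (0.1244−0.058)
   = 5.59 × 1.4210 / 0.0664 = 119.6294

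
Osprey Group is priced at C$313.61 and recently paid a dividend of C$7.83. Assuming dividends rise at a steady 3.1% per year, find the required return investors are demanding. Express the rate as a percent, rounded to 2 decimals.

5.67%

Rearranging the constant-growth DDM: r = D₁/P₀ + g.
D₁ = 7.83 × (1 + 0.031) = 8.0727.
r = 8.0727 / 313.61 + 0.031 = 0.02574 + 0.031 = 0.05674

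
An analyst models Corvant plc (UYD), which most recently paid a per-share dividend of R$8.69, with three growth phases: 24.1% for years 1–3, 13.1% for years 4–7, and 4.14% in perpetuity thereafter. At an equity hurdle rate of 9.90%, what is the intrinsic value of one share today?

Three-stage DDM. Project D₁…D_7; terminal Gordon value at t=7 with g = 0.0414; discount at r = 0.099.
D_1 = 10.7843
D_2 = 13.3833
D_3 = 16.6087
D_4 = 18.7844
D_5 = 21.2452
D_6 = 24.0283
D_7 = 27.1760
TV_7 = 28.3011/(0.099−0.0414) = 491.3383
P₀ = Σ Dₜ/(1+r)ᵗ + TV_7/(1+r)^7 = 340.9513

R$340.95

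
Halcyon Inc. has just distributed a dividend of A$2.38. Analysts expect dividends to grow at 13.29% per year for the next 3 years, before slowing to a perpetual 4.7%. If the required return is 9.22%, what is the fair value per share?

Two-stage DDM. Project D₁…D_3 at 0.1329, terminal growth 0.047, discount at r = 0.0922.
D_1 = 2.6963
D_2 = 3.0546
D_3 = 3.4606
Terminal value at t=3: TV = D_4/(r−g) = 3.6233/(0.0922−0.047) = 80.1604
P₀ = 2.6963/(1+0.0922)^1 + 3.0546/(1+0.0922)^2 + 3.4606/(1+0.0922)^3 + 80.1604/(1+0.0922)^3 = 69.2107

A$69.21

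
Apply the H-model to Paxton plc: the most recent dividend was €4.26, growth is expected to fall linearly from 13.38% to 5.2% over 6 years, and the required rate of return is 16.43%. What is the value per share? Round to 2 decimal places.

€49.22

H-model: P₀ = D₀[(1+g_L) + H(g_S−g_L)]/(r−g_L), with H = 6/2 = 3.
P₀ = 4.26 × [(1+0.052) + 3×(0.1338−0.052)] / (0.1643−0.052)
   = 4.26 × 1.2974 / 0.1123 = 49.2157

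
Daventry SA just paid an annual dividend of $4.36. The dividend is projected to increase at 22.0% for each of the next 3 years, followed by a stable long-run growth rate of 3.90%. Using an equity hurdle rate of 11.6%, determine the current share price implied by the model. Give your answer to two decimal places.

Two-stage DDM. Project D₁…D_3 at 0.22, terminal growth 0.039, discount at r = 0.116.
D_1 = 5.3192
D_2 = 6.4894
D_3 = 7.9171
Terminal value at t=3: TV = D_4/(r−g) = 8.2259/(0.116−0.039) = 106.8294
P₀ = 5.3192/(1+0.116)^1 + 6.4894/(1+0.116)^2 + 7.9171/(1+0.116)^3 + 106.8294/(1+0.116)^3 = 92.5325

$92.53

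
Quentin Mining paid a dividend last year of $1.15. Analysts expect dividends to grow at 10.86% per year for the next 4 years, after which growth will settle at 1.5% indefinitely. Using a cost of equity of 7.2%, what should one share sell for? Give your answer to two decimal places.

$28.43

Two-stage DDM. Project D₁…D_4 at 0.1086, terminal growth 0.015, discount at r = 0.072.
D_1 = 1.2749
D_2 = 1.4133
D_3 = 1.5668
D_4 = 1.7370
Terminal value at t=4: TV = D_5/(r−g) = 1.7630/(0.072−0.015) = 30.9306
P₀ = 1.2749/(1+0.072)^1 + 1.4133/(1+0.072)^2 + 1.5668/(1+0.072)^3 + 1.7370/(1+0.072)^4 + 30.9306/(1+0.072)^4 = 28.4275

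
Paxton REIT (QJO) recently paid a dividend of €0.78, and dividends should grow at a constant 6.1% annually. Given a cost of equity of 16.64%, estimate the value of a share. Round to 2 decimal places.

€7.85

Gordon growth model: P₀ = D₁/(r − g). D₁ = 0.78 × (1 + 0.061) = 0.8276.
P₀ = 0.8276 / (0.1664 − 0.061) = 0.8276 / 0.1054 = 7.8518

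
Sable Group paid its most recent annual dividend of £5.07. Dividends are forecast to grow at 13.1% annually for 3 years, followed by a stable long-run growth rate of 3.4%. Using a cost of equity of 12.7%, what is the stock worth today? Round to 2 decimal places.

Two-stage DDM. Project D₁…D_3 at 0.131, terminal growth 0.034, discount at r = 0.127.
D_1 = 5.7342
D_2 = 6.4853
D_3 = 7.3349
Terminal value at t=3: TV = D_4/(r−g) = 7.5843/(0.127−0.034) = 81.5518
P₀ = 5.7342/(1+0.127)^1 + 6.4853/(1+0.127)^2 + 7.3349/(1+0.127)^3 + 81.5518/(1+0.127)^3 = 72.2902

£72.29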